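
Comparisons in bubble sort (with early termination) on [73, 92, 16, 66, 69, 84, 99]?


Algorithm: bubble sort (with early termination)
Input: [73, 92, 16, 66, 69, 84, 99]
Sorted: [16, 66, 69, 73, 84, 92, 99]

15


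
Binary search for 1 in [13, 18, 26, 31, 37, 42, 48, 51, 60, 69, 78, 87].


Step 1: lo=0, hi=11, mid=5, val=42
Step 2: lo=0, hi=4, mid=2, val=26
Step 3: lo=0, hi=1, mid=0, val=13

Not found


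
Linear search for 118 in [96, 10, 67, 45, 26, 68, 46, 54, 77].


i=0: 96!=118
i=1: 10!=118
i=2: 67!=118
i=3: 45!=118
i=4: 26!=118
i=5: 68!=118
i=6: 46!=118
i=7: 54!=118
i=8: 77!=118

Not found, 9 comps


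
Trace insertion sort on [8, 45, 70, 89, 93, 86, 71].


Initial: [8, 45, 70, 89, 93, 86, 71]
Insert 45: [8, 45, 70, 89, 93, 86, 71]
Insert 70: [8, 45, 70, 89, 93, 86, 71]
Insert 89: [8, 45, 70, 89, 93, 86, 71]
Insert 93: [8, 45, 70, 89, 93, 86, 71]
Insert 86: [8, 45, 70, 86, 89, 93, 71]
Insert 71: [8, 45, 70, 71, 86, 89, 93]

Sorted: [8, 45, 70, 71, 86, 89, 93]


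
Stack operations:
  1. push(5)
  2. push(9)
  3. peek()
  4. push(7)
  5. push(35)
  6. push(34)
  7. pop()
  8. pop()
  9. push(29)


push(5) -> [5]
push(9) -> [5, 9]
peek()->9
push(7) -> [5, 9, 7]
push(35) -> [5, 9, 7, 35]
push(34) -> [5, 9, 7, 35, 34]
pop()->34, [5, 9, 7, 35]
pop()->35, [5, 9, 7]
push(29) -> [5, 9, 7, 29]

Final stack: [5, 9, 7, 29]


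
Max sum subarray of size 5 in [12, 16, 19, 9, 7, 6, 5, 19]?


[0:5]: 63
[1:6]: 57
[2:7]: 46
[3:8]: 46

Max: 63 at [0:5]


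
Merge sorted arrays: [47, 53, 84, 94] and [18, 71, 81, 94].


Take 18 from B
Take 47 from A
Take 53 from A
Take 71 from B
Take 81 from B
Take 84 from A
Take 94 from A

Merged: [18, 47, 53, 71, 81, 84, 94, 94]


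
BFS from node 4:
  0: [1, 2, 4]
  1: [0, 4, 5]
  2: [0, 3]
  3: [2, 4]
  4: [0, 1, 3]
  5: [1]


Visit 4, enqueue [0, 1, 3]
Visit 0, enqueue [2]
Visit 1, enqueue [5]
Visit 3, enqueue []
Visit 2, enqueue []
Visit 5, enqueue []

BFS order: [4, 0, 1, 3, 2, 5]


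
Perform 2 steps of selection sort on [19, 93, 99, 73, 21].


Initial: [19, 93, 99, 73, 21]
Step 1: min=19 at 0
  Swap: [19, 93, 99, 73, 21]
Step 2: min=21 at 4
  Swap: [19, 21, 99, 73, 93]

After 2 steps: [19, 21, 99, 73, 93]


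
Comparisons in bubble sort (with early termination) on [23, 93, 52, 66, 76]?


Algorithm: bubble sort (with early termination)
Input: [23, 93, 52, 66, 76]
Sorted: [23, 52, 66, 76, 93]

7


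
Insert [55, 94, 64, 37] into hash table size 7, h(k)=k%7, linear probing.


Insert 55: h=6 -> slot 6
Insert 94: h=3 -> slot 3
Insert 64: h=1 -> slot 1
Insert 37: h=2 -> slot 2

Table: [None, 64, 37, 94, None, None, 55]


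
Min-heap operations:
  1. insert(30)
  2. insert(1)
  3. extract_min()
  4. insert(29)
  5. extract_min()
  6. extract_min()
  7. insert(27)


insert(30) -> [30]
insert(1) -> [1, 30]
extract_min()->1, [30]
insert(29) -> [29, 30]
extract_min()->29, [30]
extract_min()->30, []
insert(27) -> [27]

Final heap: [27]


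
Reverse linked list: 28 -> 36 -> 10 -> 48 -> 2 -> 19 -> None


Step 1: curr=28, set curr.next=prev(None) | reversed so far: 28
Step 2: curr=36, set curr.next=prev(28) | reversed so far: 36 -> 28
Step 3: curr=10, set curr.next=prev(36) | reversed so far: 10 -> 36 -> 28
Step 4: curr=48, set curr.next=prev(10) | reversed so far: 48 -> 10 -> 36 -> 28
Step 5: curr=2, set curr.next=prev(48) | reversed so far: 2 -> 48 -> 10 -> 36 -> 28
Step 6: curr=19, set curr.next=prev(2) | reversed so far: 19 -> 2 -> 48 -> 10 -> 36 -> 28

19 -> 2 -> 48 -> 10 -> 36 -> 28 -> None


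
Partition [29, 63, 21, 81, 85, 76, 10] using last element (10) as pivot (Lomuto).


Pivot: 10
Place pivot at 0: [10, 63, 21, 81, 85, 76, 29]

Partitioned: [10, 63, 21, 81, 85, 76, 29]


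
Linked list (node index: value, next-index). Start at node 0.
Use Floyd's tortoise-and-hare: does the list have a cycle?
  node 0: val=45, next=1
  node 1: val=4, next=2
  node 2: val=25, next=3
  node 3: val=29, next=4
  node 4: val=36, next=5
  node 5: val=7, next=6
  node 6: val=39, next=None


Floyd's tortoise (slow, +1) and hare (fast, +2):
  init: slow=0, fast=0
  step 1: slow=1, fast=2
  step 2: slow=2, fast=4
  step 3: slow=3, fast=6
  step 4: fast -> None, no cycle

Cycle: no


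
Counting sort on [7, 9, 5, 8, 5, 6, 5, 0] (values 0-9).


Input: [7, 9, 5, 8, 5, 6, 5, 0]
Counts: [1, 0, 0, 0, 0, 3, 1, 1, 1, 1]

Sorted: [0, 5, 5, 5, 6, 7, 8, 9]


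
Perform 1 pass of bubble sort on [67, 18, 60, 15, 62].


Initial: [67, 18, 60, 15, 62]
Pass 1: [18, 60, 15, 62, 67] (4 swaps)

After 1 pass: [18, 60, 15, 62, 67]


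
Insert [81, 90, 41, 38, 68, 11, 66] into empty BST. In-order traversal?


Insert 81: root
Insert 90: R from 81
Insert 41: L from 81
Insert 38: L from 81 -> L from 41
Insert 68: L from 81 -> R from 41
Insert 11: L from 81 -> L from 41 -> L from 38
Insert 66: L from 81 -> R from 41 -> L from 68

In-order: [11, 38, 41, 66, 68, 81, 90]


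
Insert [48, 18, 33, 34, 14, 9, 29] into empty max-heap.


Insert 48: [48]
Insert 18: [48, 18]
Insert 33: [48, 18, 33]
Insert 34: [48, 34, 33, 18]
Insert 14: [48, 34, 33, 18, 14]
Insert 9: [48, 34, 33, 18, 14, 9]
Insert 29: [48, 34, 33, 18, 14, 9, 29]

Final heap: [48, 34, 33, 18, 14, 9, 29]


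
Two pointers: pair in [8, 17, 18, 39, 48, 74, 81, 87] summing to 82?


lo=0(8)+hi=7(87)=95
lo=0(8)+hi=6(81)=89
lo=0(8)+hi=5(74)=82

Yes: 8+74=82


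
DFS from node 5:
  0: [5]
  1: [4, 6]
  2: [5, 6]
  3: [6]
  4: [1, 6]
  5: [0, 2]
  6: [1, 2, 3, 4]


Visit 5, push [2, 0]
Visit 0, push []
Visit 2, push [6]
Visit 6, push [4, 3, 1]
Visit 1, push [4]
Visit 4, push []
Visit 3, push []

DFS order: [5, 0, 2, 6, 1, 4, 3]


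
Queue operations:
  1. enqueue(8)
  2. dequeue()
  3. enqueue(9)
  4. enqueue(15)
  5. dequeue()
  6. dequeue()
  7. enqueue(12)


enqueue(8) -> [8]
dequeue()->8, []
enqueue(9) -> [9]
enqueue(15) -> [9, 15]
dequeue()->9, [15]
dequeue()->15, []
enqueue(12) -> [12]

Final queue: [12]


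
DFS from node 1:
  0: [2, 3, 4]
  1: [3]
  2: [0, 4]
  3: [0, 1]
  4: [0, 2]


Visit 1, push [3]
Visit 3, push [0]
Visit 0, push [4, 2]
Visit 2, push [4]
Visit 4, push []

DFS order: [1, 3, 0, 2, 4]


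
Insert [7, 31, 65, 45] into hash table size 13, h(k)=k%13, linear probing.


Insert 7: h=7 -> slot 7
Insert 31: h=5 -> slot 5
Insert 65: h=0 -> slot 0
Insert 45: h=6 -> slot 6

Table: [65, None, None, None, None, 31, 45, 7, None, None, None, None, None]


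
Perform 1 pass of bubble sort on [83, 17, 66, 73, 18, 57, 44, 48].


Initial: [83, 17, 66, 73, 18, 57, 44, 48]
Pass 1: [17, 66, 73, 18, 57, 44, 48, 83] (7 swaps)

After 1 pass: [17, 66, 73, 18, 57, 44, 48, 83]


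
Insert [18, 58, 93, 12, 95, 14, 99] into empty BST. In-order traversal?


Insert 18: root
Insert 58: R from 18
Insert 93: R from 18 -> R from 58
Insert 12: L from 18
Insert 95: R from 18 -> R from 58 -> R from 93
Insert 14: L from 18 -> R from 12
Insert 99: R from 18 -> R from 58 -> R from 93 -> R from 95

In-order: [12, 14, 18, 58, 93, 95, 99]


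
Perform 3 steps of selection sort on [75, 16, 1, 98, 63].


Initial: [75, 16, 1, 98, 63]
Step 1: min=1 at 2
  Swap: [1, 16, 75, 98, 63]
Step 2: min=16 at 1
  Swap: [1, 16, 75, 98, 63]
Step 3: min=63 at 4
  Swap: [1, 16, 63, 98, 75]

After 3 steps: [1, 16, 63, 98, 75]


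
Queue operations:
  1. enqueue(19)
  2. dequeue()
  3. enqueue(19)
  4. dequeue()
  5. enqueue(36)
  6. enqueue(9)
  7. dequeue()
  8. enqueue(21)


enqueue(19) -> [19]
dequeue()->19, []
enqueue(19) -> [19]
dequeue()->19, []
enqueue(36) -> [36]
enqueue(9) -> [36, 9]
dequeue()->36, [9]
enqueue(21) -> [9, 21]

Final queue: [9, 21]


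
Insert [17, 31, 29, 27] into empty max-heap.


Insert 17: [17]
Insert 31: [31, 17]
Insert 29: [31, 17, 29]
Insert 27: [31, 27, 29, 17]

Final heap: [31, 27, 29, 17]


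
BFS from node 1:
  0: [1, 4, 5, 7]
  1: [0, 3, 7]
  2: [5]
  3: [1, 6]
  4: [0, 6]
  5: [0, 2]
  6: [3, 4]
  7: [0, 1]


Visit 1, enqueue [0, 3, 7]
Visit 0, enqueue [4, 5]
Visit 3, enqueue [6]
Visit 7, enqueue []
Visit 4, enqueue []
Visit 5, enqueue [2]
Visit 6, enqueue []
Visit 2, enqueue []

BFS order: [1, 0, 3, 7, 4, 5, 6, 2]


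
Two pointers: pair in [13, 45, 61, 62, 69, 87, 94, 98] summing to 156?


lo=0(13)+hi=7(98)=111
lo=1(45)+hi=7(98)=143
lo=2(61)+hi=7(98)=159
lo=2(61)+hi=6(94)=155
lo=3(62)+hi=6(94)=156

Yes: 62+94=156


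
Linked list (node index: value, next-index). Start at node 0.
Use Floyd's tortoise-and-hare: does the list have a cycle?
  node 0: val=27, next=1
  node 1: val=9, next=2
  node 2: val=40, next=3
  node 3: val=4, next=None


Floyd's tortoise (slow, +1) and hare (fast, +2):
  init: slow=0, fast=0
  step 1: slow=1, fast=2
  step 2: fast 2->3->None, no cycle

Cycle: no


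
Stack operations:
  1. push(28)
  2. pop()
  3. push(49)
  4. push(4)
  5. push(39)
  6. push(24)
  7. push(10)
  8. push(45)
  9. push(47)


push(28) -> [28]
pop()->28, []
push(49) -> [49]
push(4) -> [49, 4]
push(39) -> [49, 4, 39]
push(24) -> [49, 4, 39, 24]
push(10) -> [49, 4, 39, 24, 10]
push(45) -> [49, 4, 39, 24, 10, 45]
push(47) -> [49, 4, 39, 24, 10, 45, 47]

Final stack: [49, 4, 39, 24, 10, 45, 47]


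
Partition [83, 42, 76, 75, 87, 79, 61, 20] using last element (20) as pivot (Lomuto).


Pivot: 20
Place pivot at 0: [20, 42, 76, 75, 87, 79, 61, 83]

Partitioned: [20, 42, 76, 75, 87, 79, 61, 83]


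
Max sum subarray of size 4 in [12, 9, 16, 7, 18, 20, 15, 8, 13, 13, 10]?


[0:4]: 44
[1:5]: 50
[2:6]: 61
[3:7]: 60
[4:8]: 61
[5:9]: 56
[6:10]: 49
[7:11]: 44

Max: 61 at [2:6]


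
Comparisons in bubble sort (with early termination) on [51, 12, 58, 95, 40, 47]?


Algorithm: bubble sort (with early termination)
Input: [51, 12, 58, 95, 40, 47]
Sorted: [12, 40, 47, 51, 58, 95]

14


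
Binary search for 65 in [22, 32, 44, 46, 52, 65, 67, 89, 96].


Step 1: lo=0, hi=8, mid=4, val=52
Step 2: lo=5, hi=8, mid=6, val=67
Step 3: lo=5, hi=5, mid=5, val=65

Found at index 5


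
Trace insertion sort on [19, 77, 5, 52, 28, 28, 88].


Initial: [19, 77, 5, 52, 28, 28, 88]
Insert 77: [19, 77, 5, 52, 28, 28, 88]
Insert 5: [5, 19, 77, 52, 28, 28, 88]
Insert 52: [5, 19, 52, 77, 28, 28, 88]
Insert 28: [5, 19, 28, 52, 77, 28, 88]
Insert 28: [5, 19, 28, 28, 52, 77, 88]
Insert 88: [5, 19, 28, 28, 52, 77, 88]

Sorted: [5, 19, 28, 28, 52, 77, 88]


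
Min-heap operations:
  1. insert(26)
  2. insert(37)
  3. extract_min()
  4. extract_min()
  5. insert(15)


insert(26) -> [26]
insert(37) -> [26, 37]
extract_min()->26, [37]
extract_min()->37, []
insert(15) -> [15]

Final heap: [15]


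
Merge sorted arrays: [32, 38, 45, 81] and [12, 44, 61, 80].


Take 12 from B
Take 32 from A
Take 38 from A
Take 44 from B
Take 45 from A
Take 61 from B
Take 80 from B

Merged: [12, 32, 38, 44, 45, 61, 80, 81]


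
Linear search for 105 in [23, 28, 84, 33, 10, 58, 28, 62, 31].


i=0: 23!=105
i=1: 28!=105
i=2: 84!=105
i=3: 33!=105
i=4: 10!=105
i=5: 58!=105
i=6: 28!=105
i=7: 62!=105
i=8: 31!=105

Not found, 9 comps


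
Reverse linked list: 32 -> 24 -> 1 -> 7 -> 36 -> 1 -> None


Step 1: curr=32, set curr.next=prev(None) | reversed so far: 32
Step 2: curr=24, set curr.next=prev(32) | reversed so far: 24 -> 32
Step 3: curr=1, set curr.next=prev(24) | reversed so far: 1 -> 24 -> 32
Step 4: curr=7, set curr.next=prev(1) | reversed so far: 7 -> 1 -> 24 -> 32
Step 5: curr=36, set curr.next=prev(7) | reversed so far: 36 -> 7 -> 1 -> 24 -> 32
Step 6: curr=1, set curr.next=prev(36) | reversed so far: 1 -> 36 -> 7 -> 1 -> 24 -> 32

1 -> 36 -> 7 -> 1 -> 24 -> 32 -> None


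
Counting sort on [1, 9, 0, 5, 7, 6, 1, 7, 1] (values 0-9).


Input: [1, 9, 0, 5, 7, 6, 1, 7, 1]
Counts: [1, 3, 0, 0, 0, 1, 1, 2, 0, 1]

Sorted: [0, 1, 1, 1, 5, 6, 7, 7, 9]


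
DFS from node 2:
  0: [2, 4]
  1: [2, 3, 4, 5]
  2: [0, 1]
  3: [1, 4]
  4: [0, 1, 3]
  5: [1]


Visit 2, push [1, 0]
Visit 0, push [4]
Visit 4, push [3, 1]
Visit 1, push [5, 3]
Visit 3, push []
Visit 5, push []

DFS order: [2, 0, 4, 1, 3, 5]


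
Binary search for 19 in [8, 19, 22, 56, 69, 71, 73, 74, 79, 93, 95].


Step 1: lo=0, hi=10, mid=5, val=71
Step 2: lo=0, hi=4, mid=2, val=22
Step 3: lo=0, hi=1, mid=0, val=8
Step 4: lo=1, hi=1, mid=1, val=19

Found at index 1


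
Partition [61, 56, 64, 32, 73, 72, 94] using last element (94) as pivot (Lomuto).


Pivot: 94
  61 <= 94: advance i (no swap)
  56 <= 94: advance i (no swap)
  64 <= 94: advance i (no swap)
  32 <= 94: advance i (no swap)
  73 <= 94: advance i (no swap)
  72 <= 94: advance i (no swap)
Place pivot at 6: [61, 56, 64, 32, 73, 72, 94]

Partitioned: [61, 56, 64, 32, 73, 72, 94]


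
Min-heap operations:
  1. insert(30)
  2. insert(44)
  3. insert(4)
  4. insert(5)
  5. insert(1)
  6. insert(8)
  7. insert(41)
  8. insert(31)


insert(30) -> [30]
insert(44) -> [30, 44]
insert(4) -> [4, 44, 30]
insert(5) -> [4, 5, 30, 44]
insert(1) -> [1, 4, 30, 44, 5]
insert(8) -> [1, 4, 8, 44, 5, 30]
insert(41) -> [1, 4, 8, 44, 5, 30, 41]
insert(31) -> [1, 4, 8, 31, 5, 30, 41, 44]

Final heap: [1, 4, 8, 31, 5, 30, 41, 44]


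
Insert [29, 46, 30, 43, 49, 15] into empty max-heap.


Insert 29: [29]
Insert 46: [46, 29]
Insert 30: [46, 29, 30]
Insert 43: [46, 43, 30, 29]
Insert 49: [49, 46, 30, 29, 43]
Insert 15: [49, 46, 30, 29, 43, 15]

Final heap: [49, 46, 30, 29, 43, 15]


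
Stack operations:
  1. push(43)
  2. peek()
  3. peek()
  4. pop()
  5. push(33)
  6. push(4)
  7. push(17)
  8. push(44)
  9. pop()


push(43) -> [43]
peek()->43
peek()->43
pop()->43, []
push(33) -> [33]
push(4) -> [33, 4]
push(17) -> [33, 4, 17]
push(44) -> [33, 4, 17, 44]
pop()->44, [33, 4, 17]

Final stack: [33, 4, 17]


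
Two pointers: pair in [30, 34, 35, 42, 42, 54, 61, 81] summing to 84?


lo=0(30)+hi=7(81)=111
lo=0(30)+hi=6(61)=91
lo=0(30)+hi=5(54)=84

Yes: 30+54=84


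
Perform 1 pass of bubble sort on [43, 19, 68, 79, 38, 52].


Initial: [43, 19, 68, 79, 38, 52]
Pass 1: [19, 43, 68, 38, 52, 79] (3 swaps)

After 1 pass: [19, 43, 68, 38, 52, 79]


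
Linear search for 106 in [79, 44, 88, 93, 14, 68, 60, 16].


i=0: 79!=106
i=1: 44!=106
i=2: 88!=106
i=3: 93!=106
i=4: 14!=106
i=5: 68!=106
i=6: 60!=106
i=7: 16!=106

Not found, 8 comps


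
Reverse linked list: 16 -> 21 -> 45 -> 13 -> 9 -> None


Step 1: curr=16, set curr.next=prev(None) | reversed so far: 16
Step 2: curr=21, set curr.next=prev(16) | reversed so far: 21 -> 16
Step 3: curr=45, set curr.next=prev(21) | reversed so far: 45 -> 21 -> 16
Step 4: curr=13, set curr.next=prev(45) | reversed so far: 13 -> 45 -> 21 -> 16
Step 5: curr=9, set curr.next=prev(13) | reversed so far: 9 -> 13 -> 45 -> 21 -> 16

9 -> 13 -> 45 -> 21 -> 16 -> None


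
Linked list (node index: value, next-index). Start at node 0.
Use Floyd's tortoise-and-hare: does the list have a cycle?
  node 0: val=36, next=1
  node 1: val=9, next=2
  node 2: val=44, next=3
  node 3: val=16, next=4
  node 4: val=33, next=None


Floyd's tortoise (slow, +1) and hare (fast, +2):
  init: slow=0, fast=0
  step 1: slow=1, fast=2
  step 2: slow=2, fast=4
  step 3: fast -> None, no cycle

Cycle: no


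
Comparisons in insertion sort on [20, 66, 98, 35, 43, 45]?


Algorithm: insertion sort
Input: [20, 66, 98, 35, 43, 45]
Sorted: [20, 35, 43, 45, 66, 98]

11


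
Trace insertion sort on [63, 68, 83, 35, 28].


Initial: [63, 68, 83, 35, 28]
Insert 68: [63, 68, 83, 35, 28]
Insert 83: [63, 68, 83, 35, 28]
Insert 35: [35, 63, 68, 83, 28]
Insert 28: [28, 35, 63, 68, 83]

Sorted: [28, 35, 63, 68, 83]


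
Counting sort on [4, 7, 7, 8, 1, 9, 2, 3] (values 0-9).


Input: [4, 7, 7, 8, 1, 9, 2, 3]
Counts: [0, 1, 1, 1, 1, 0, 0, 2, 1, 1]

Sorted: [1, 2, 3, 4, 7, 7, 8, 9]


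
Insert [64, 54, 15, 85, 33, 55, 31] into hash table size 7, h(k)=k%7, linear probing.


Insert 64: h=1 -> slot 1
Insert 54: h=5 -> slot 5
Insert 15: h=1, 1 probes -> slot 2
Insert 85: h=1, 2 probes -> slot 3
Insert 33: h=5, 1 probes -> slot 6
Insert 55: h=6, 1 probes -> slot 0
Insert 31: h=3, 1 probes -> slot 4

Table: [55, 64, 15, 85, 31, 54, 33]


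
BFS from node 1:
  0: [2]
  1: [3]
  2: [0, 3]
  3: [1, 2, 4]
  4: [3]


Visit 1, enqueue [3]
Visit 3, enqueue [2, 4]
Visit 2, enqueue [0]
Visit 4, enqueue []
Visit 0, enqueue []

BFS order: [1, 3, 2, 4, 0]


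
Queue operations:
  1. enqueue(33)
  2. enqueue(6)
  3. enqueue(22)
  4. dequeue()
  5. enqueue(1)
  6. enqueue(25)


enqueue(33) -> [33]
enqueue(6) -> [33, 6]
enqueue(22) -> [33, 6, 22]
dequeue()->33, [6, 22]
enqueue(1) -> [6, 22, 1]
enqueue(25) -> [6, 22, 1, 25]

Final queue: [6, 22, 1, 25]


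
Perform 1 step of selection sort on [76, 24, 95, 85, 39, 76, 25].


Initial: [76, 24, 95, 85, 39, 76, 25]
Step 1: min=24 at 1
  Swap: [24, 76, 95, 85, 39, 76, 25]

After 1 step: [24, 76, 95, 85, 39, 76, 25]


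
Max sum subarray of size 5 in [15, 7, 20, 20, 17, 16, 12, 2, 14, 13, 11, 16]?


[0:5]: 79
[1:6]: 80
[2:7]: 85
[3:8]: 67
[4:9]: 61
[5:10]: 57
[6:11]: 52
[7:12]: 56

Max: 85 at [2:7]


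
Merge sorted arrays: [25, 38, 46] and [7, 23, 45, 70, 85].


Take 7 from B
Take 23 from B
Take 25 from A
Take 38 from A
Take 45 from B
Take 46 from A

Merged: [7, 23, 25, 38, 45, 46, 70, 85]


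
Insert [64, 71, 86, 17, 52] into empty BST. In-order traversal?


Insert 64: root
Insert 71: R from 64
Insert 86: R from 64 -> R from 71
Insert 17: L from 64
Insert 52: L from 64 -> R from 17

In-order: [17, 52, 64, 71, 86]


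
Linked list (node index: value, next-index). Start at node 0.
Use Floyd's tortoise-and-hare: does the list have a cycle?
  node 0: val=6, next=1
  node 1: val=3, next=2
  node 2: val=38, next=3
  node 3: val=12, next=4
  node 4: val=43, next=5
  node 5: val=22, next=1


Floyd's tortoise (slow, +1) and hare (fast, +2):
  init: slow=0, fast=0
  step 1: slow=1, fast=2
  step 2: slow=2, fast=4
  step 3: slow=3, fast=1
  step 4: slow=4, fast=3
  step 5: slow=5, fast=5
  slow == fast at node 5: cycle detected

Cycle: yes


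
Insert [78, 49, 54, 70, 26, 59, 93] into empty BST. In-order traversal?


Insert 78: root
Insert 49: L from 78
Insert 54: L from 78 -> R from 49
Insert 70: L from 78 -> R from 49 -> R from 54
Insert 26: L from 78 -> L from 49
Insert 59: L from 78 -> R from 49 -> R from 54 -> L from 70
Insert 93: R from 78

In-order: [26, 49, 54, 59, 70, 78, 93]


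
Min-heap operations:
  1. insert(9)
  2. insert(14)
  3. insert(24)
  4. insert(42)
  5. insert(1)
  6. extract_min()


insert(9) -> [9]
insert(14) -> [9, 14]
insert(24) -> [9, 14, 24]
insert(42) -> [9, 14, 24, 42]
insert(1) -> [1, 9, 24, 42, 14]
extract_min()->1, [9, 14, 24, 42]

Final heap: [9, 14, 24, 42]


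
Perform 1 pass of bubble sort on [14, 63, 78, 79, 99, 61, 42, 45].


Initial: [14, 63, 78, 79, 99, 61, 42, 45]
Pass 1: [14, 63, 78, 79, 61, 42, 45, 99] (3 swaps)

After 1 pass: [14, 63, 78, 79, 61, 42, 45, 99]


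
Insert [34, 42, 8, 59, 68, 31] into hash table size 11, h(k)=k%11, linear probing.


Insert 34: h=1 -> slot 1
Insert 42: h=9 -> slot 9
Insert 8: h=8 -> slot 8
Insert 59: h=4 -> slot 4
Insert 68: h=2 -> slot 2
Insert 31: h=9, 1 probes -> slot 10

Table: [None, 34, 68, None, 59, None, None, None, 8, 42, 31]


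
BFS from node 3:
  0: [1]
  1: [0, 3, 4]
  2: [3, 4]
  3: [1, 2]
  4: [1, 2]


Visit 3, enqueue [1, 2]
Visit 1, enqueue [0, 4]
Visit 2, enqueue []
Visit 0, enqueue []
Visit 4, enqueue []

BFS order: [3, 1, 2, 0, 4]


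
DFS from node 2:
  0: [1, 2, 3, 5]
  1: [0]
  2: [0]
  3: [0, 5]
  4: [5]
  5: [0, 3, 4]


Visit 2, push [0]
Visit 0, push [5, 3, 1]
Visit 1, push []
Visit 3, push [5]
Visit 5, push [4]
Visit 4, push []

DFS order: [2, 0, 1, 3, 5, 4]


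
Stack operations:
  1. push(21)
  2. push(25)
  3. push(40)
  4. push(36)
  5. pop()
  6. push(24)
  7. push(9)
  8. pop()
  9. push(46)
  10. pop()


push(21) -> [21]
push(25) -> [21, 25]
push(40) -> [21, 25, 40]
push(36) -> [21, 25, 40, 36]
pop()->36, [21, 25, 40]
push(24) -> [21, 25, 40, 24]
push(9) -> [21, 25, 40, 24, 9]
pop()->9, [21, 25, 40, 24]
push(46) -> [21, 25, 40, 24, 46]
pop()->46, [21, 25, 40, 24]

Final stack: [21, 25, 40, 24]


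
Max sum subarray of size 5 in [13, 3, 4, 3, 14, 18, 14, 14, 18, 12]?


[0:5]: 37
[1:6]: 42
[2:7]: 53
[3:8]: 63
[4:9]: 78
[5:10]: 76

Max: 78 at [4:9]


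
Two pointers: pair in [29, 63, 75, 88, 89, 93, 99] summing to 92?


lo=0(29)+hi=6(99)=128
lo=0(29)+hi=5(93)=122
lo=0(29)+hi=4(89)=118
lo=0(29)+hi=3(88)=117
lo=0(29)+hi=2(75)=104
lo=0(29)+hi=1(63)=92

Yes: 29+63=92


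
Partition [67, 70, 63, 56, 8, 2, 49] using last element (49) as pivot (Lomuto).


Pivot: 49
  8 <= 49: swap -> [8, 70, 63, 56, 67, 2, 49]
  2 <= 49: swap -> [8, 2, 63, 56, 67, 70, 49]
Place pivot at 2: [8, 2, 49, 56, 67, 70, 63]

Partitioned: [8, 2, 49, 56, 67, 70, 63]


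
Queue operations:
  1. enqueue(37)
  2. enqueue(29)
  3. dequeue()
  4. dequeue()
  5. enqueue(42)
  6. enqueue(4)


enqueue(37) -> [37]
enqueue(29) -> [37, 29]
dequeue()->37, [29]
dequeue()->29, []
enqueue(42) -> [42]
enqueue(4) -> [42, 4]

Final queue: [42, 4]


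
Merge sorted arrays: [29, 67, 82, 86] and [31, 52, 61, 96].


Take 29 from A
Take 31 from B
Take 52 from B
Take 61 from B
Take 67 from A
Take 82 from A
Take 86 from A

Merged: [29, 31, 52, 61, 67, 82, 86, 96]


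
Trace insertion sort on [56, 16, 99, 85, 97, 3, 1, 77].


Initial: [56, 16, 99, 85, 97, 3, 1, 77]
Insert 16: [16, 56, 99, 85, 97, 3, 1, 77]
Insert 99: [16, 56, 99, 85, 97, 3, 1, 77]
Insert 85: [16, 56, 85, 99, 97, 3, 1, 77]
Insert 97: [16, 56, 85, 97, 99, 3, 1, 77]
Insert 3: [3, 16, 56, 85, 97, 99, 1, 77]
Insert 1: [1, 3, 16, 56, 85, 97, 99, 77]
Insert 77: [1, 3, 16, 56, 77, 85, 97, 99]

Sorted: [1, 3, 16, 56, 77, 85, 97, 99]


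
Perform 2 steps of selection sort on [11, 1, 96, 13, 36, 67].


Initial: [11, 1, 96, 13, 36, 67]
Step 1: min=1 at 1
  Swap: [1, 11, 96, 13, 36, 67]
Step 2: min=11 at 1
  Swap: [1, 11, 96, 13, 36, 67]

After 2 steps: [1, 11, 96, 13, 36, 67]


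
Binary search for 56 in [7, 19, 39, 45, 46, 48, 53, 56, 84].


Step 1: lo=0, hi=8, mid=4, val=46
Step 2: lo=5, hi=8, mid=6, val=53
Step 3: lo=7, hi=8, mid=7, val=56

Found at index 7


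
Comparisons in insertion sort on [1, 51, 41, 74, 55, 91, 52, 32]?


Algorithm: insertion sort
Input: [1, 51, 41, 74, 55, 91, 52, 32]
Sorted: [1, 32, 41, 51, 52, 55, 74, 91]

18


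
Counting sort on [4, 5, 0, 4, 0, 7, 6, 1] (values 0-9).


Input: [4, 5, 0, 4, 0, 7, 6, 1]
Counts: [2, 1, 0, 0, 2, 1, 1, 1, 0, 0]

Sorted: [0, 0, 1, 4, 4, 5, 6, 7]


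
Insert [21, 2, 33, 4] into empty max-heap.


Insert 21: [21]
Insert 2: [21, 2]
Insert 33: [33, 2, 21]
Insert 4: [33, 4, 21, 2]

Final heap: [33, 4, 21, 2]


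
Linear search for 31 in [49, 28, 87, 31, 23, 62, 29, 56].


i=0: 49!=31
i=1: 28!=31
i=2: 87!=31
i=3: 31==31 found!

Found at 3, 4 comps


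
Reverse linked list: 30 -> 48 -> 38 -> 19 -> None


Step 1: curr=30, set curr.next=prev(None) | reversed so far: 30
Step 2: curr=48, set curr.next=prev(30) | reversed so far: 48 -> 30
Step 3: curr=38, set curr.next=prev(48) | reversed so far: 38 -> 48 -> 30
Step 4: curr=19, set curr.next=prev(38) | reversed so far: 19 -> 38 -> 48 -> 30

19 -> 38 -> 48 -> 30 -> None


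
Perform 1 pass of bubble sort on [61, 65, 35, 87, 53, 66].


Initial: [61, 65, 35, 87, 53, 66]
Pass 1: [61, 35, 65, 53, 66, 87] (3 swaps)

After 1 pass: [61, 35, 65, 53, 66, 87]


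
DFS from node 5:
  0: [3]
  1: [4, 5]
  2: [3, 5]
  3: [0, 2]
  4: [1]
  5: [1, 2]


Visit 5, push [2, 1]
Visit 1, push [4]
Visit 4, push []
Visit 2, push [3]
Visit 3, push [0]
Visit 0, push []

DFS order: [5, 1, 4, 2, 3, 0]


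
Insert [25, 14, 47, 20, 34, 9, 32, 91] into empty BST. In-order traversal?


Insert 25: root
Insert 14: L from 25
Insert 47: R from 25
Insert 20: L from 25 -> R from 14
Insert 34: R from 25 -> L from 47
Insert 9: L from 25 -> L from 14
Insert 32: R from 25 -> L from 47 -> L from 34
Insert 91: R from 25 -> R from 47

In-order: [9, 14, 20, 25, 32, 34, 47, 91]


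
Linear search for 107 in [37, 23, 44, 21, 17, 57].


i=0: 37!=107
i=1: 23!=107
i=2: 44!=107
i=3: 21!=107
i=4: 17!=107
i=5: 57!=107

Not found, 6 comps


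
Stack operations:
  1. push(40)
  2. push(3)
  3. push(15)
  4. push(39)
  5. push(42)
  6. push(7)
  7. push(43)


push(40) -> [40]
push(3) -> [40, 3]
push(15) -> [40, 3, 15]
push(39) -> [40, 3, 15, 39]
push(42) -> [40, 3, 15, 39, 42]
push(7) -> [40, 3, 15, 39, 42, 7]
push(43) -> [40, 3, 15, 39, 42, 7, 43]

Final stack: [40, 3, 15, 39, 42, 7, 43]


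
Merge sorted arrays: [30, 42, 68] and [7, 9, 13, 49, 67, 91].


Take 7 from B
Take 9 from B
Take 13 from B
Take 30 from A
Take 42 from A
Take 49 from B
Take 67 from B
Take 68 from A

Merged: [7, 9, 13, 30, 42, 49, 67, 68, 91]


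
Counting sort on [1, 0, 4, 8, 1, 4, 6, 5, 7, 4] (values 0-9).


Input: [1, 0, 4, 8, 1, 4, 6, 5, 7, 4]
Counts: [1, 2, 0, 0, 3, 1, 1, 1, 1, 0]

Sorted: [0, 1, 1, 4, 4, 4, 5, 6, 7, 8]


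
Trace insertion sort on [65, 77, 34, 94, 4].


Initial: [65, 77, 34, 94, 4]
Insert 77: [65, 77, 34, 94, 4]
Insert 34: [34, 65, 77, 94, 4]
Insert 94: [34, 65, 77, 94, 4]
Insert 4: [4, 34, 65, 77, 94]

Sorted: [4, 34, 65, 77, 94]


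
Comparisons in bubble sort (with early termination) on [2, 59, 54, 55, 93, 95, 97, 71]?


Algorithm: bubble sort (with early termination)
Input: [2, 59, 54, 55, 93, 95, 97, 71]
Sorted: [2, 54, 55, 59, 71, 93, 95, 97]

22


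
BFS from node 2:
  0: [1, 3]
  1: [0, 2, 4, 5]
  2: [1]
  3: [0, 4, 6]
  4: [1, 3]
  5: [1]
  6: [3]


Visit 2, enqueue [1]
Visit 1, enqueue [0, 4, 5]
Visit 0, enqueue [3]
Visit 4, enqueue []
Visit 5, enqueue []
Visit 3, enqueue [6]
Visit 6, enqueue []

BFS order: [2, 1, 0, 4, 5, 3, 6]


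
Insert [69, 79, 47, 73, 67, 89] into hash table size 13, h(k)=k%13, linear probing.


Insert 69: h=4 -> slot 4
Insert 79: h=1 -> slot 1
Insert 47: h=8 -> slot 8
Insert 73: h=8, 1 probes -> slot 9
Insert 67: h=2 -> slot 2
Insert 89: h=11 -> slot 11

Table: [None, 79, 67, None, 69, None, None, None, 47, 73, None, 89, None]


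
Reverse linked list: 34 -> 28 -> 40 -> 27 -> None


Step 1: curr=34, set curr.next=prev(None) | reversed so far: 34
Step 2: curr=28, set curr.next=prev(34) | reversed so far: 28 -> 34
Step 3: curr=40, set curr.next=prev(28) | reversed so far: 40 -> 28 -> 34
Step 4: curr=27, set curr.next=prev(40) | reversed so far: 27 -> 40 -> 28 -> 34

27 -> 40 -> 28 -> 34 -> None


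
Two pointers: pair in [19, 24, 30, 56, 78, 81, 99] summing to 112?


lo=0(19)+hi=6(99)=118
lo=0(19)+hi=5(81)=100
lo=1(24)+hi=5(81)=105
lo=2(30)+hi=5(81)=111
lo=3(56)+hi=5(81)=137
lo=3(56)+hi=4(78)=134

No pair found


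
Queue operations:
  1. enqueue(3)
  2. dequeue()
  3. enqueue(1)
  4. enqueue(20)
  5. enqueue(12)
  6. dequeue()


enqueue(3) -> [3]
dequeue()->3, []
enqueue(1) -> [1]
enqueue(20) -> [1, 20]
enqueue(12) -> [1, 20, 12]
dequeue()->1, [20, 12]

Final queue: [20, 12]


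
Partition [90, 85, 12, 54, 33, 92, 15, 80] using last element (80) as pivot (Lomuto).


Pivot: 80
  12 <= 80: swap -> [12, 85, 90, 54, 33, 92, 15, 80]
  54 <= 80: swap -> [12, 54, 90, 85, 33, 92, 15, 80]
  33 <= 80: swap -> [12, 54, 33, 85, 90, 92, 15, 80]
  15 <= 80: swap -> [12, 54, 33, 15, 90, 92, 85, 80]
Place pivot at 4: [12, 54, 33, 15, 80, 92, 85, 90]

Partitioned: [12, 54, 33, 15, 80, 92, 85, 90]


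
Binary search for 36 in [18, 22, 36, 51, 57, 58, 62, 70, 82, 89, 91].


Step 1: lo=0, hi=10, mid=5, val=58
Step 2: lo=0, hi=4, mid=2, val=36

Found at index 2


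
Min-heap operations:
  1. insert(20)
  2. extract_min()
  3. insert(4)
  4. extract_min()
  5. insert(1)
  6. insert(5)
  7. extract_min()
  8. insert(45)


insert(20) -> [20]
extract_min()->20, []
insert(4) -> [4]
extract_min()->4, []
insert(1) -> [1]
insert(5) -> [1, 5]
extract_min()->1, [5]
insert(45) -> [5, 45]

Final heap: [5, 45]


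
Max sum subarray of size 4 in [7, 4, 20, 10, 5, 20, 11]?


[0:4]: 41
[1:5]: 39
[2:6]: 55
[3:7]: 46

Max: 55 at [2:6]


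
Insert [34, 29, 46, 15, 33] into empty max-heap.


Insert 34: [34]
Insert 29: [34, 29]
Insert 46: [46, 29, 34]
Insert 15: [46, 29, 34, 15]
Insert 33: [46, 33, 34, 15, 29]

Final heap: [46, 33, 34, 15, 29]


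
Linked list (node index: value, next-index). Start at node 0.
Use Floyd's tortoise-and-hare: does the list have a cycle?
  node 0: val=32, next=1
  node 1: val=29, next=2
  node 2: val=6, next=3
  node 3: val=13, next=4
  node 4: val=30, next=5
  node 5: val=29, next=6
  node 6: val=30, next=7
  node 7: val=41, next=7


Floyd's tortoise (slow, +1) and hare (fast, +2):
  init: slow=0, fast=0
  step 1: slow=1, fast=2
  step 2: slow=2, fast=4
  step 3: slow=3, fast=6
  step 4: slow=4, fast=7
  step 5: slow=5, fast=7
  step 6: slow=6, fast=7
  step 7: slow=7, fast=7
  slow == fast at node 7: cycle detected

Cycle: yes


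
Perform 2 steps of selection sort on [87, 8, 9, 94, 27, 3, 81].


Initial: [87, 8, 9, 94, 27, 3, 81]
Step 1: min=3 at 5
  Swap: [3, 8, 9, 94, 27, 87, 81]
Step 2: min=8 at 1
  Swap: [3, 8, 9, 94, 27, 87, 81]

After 2 steps: [3, 8, 9, 94, 27, 87, 81]


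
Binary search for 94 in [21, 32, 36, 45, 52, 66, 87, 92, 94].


Step 1: lo=0, hi=8, mid=4, val=52
Step 2: lo=5, hi=8, mid=6, val=87
Step 3: lo=7, hi=8, mid=7, val=92
Step 4: lo=8, hi=8, mid=8, val=94

Found at index 8


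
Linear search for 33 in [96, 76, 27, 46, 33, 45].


i=0: 96!=33
i=1: 76!=33
i=2: 27!=33
i=3: 46!=33
i=4: 33==33 found!

Found at 4, 5 comps


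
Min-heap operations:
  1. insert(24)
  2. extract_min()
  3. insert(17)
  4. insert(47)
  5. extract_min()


insert(24) -> [24]
extract_min()->24, []
insert(17) -> [17]
insert(47) -> [17, 47]
extract_min()->17, [47]

Final heap: [47]


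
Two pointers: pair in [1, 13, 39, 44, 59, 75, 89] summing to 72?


lo=0(1)+hi=6(89)=90
lo=0(1)+hi=5(75)=76
lo=0(1)+hi=4(59)=60
lo=1(13)+hi=4(59)=72

Yes: 13+59=72


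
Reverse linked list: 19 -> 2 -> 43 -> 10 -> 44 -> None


Step 1: curr=19, set curr.next=prev(None) | reversed so far: 19
Step 2: curr=2, set curr.next=prev(19) | reversed so far: 2 -> 19
Step 3: curr=43, set curr.next=prev(2) | reversed so far: 43 -> 2 -> 19
Step 4: curr=10, set curr.next=prev(43) | reversed so far: 10 -> 43 -> 2 -> 19
Step 5: curr=44, set curr.next=prev(10) | reversed so far: 44 -> 10 -> 43 -> 2 -> 19

44 -> 10 -> 43 -> 2 -> 19 -> None


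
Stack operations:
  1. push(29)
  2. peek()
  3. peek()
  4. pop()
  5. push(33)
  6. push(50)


push(29) -> [29]
peek()->29
peek()->29
pop()->29, []
push(33) -> [33]
push(50) -> [33, 50]

Final stack: [33, 50]


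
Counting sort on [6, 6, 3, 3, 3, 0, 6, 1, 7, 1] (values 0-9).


Input: [6, 6, 3, 3, 3, 0, 6, 1, 7, 1]
Counts: [1, 2, 0, 3, 0, 0, 3, 1, 0, 0]

Sorted: [0, 1, 1, 3, 3, 3, 6, 6, 6, 7]


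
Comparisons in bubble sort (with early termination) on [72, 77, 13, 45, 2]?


Algorithm: bubble sort (with early termination)
Input: [72, 77, 13, 45, 2]
Sorted: [2, 13, 45, 72, 77]

10


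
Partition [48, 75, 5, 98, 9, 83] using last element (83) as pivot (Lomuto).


Pivot: 83
  48 <= 83: advance i (no swap)
  75 <= 83: advance i (no swap)
  5 <= 83: advance i (no swap)
  9 <= 83: swap -> [48, 75, 5, 9, 98, 83]
Place pivot at 4: [48, 75, 5, 9, 83, 98]

Partitioned: [48, 75, 5, 9, 83, 98]


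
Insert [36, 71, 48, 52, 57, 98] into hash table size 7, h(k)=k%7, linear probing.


Insert 36: h=1 -> slot 1
Insert 71: h=1, 1 probes -> slot 2
Insert 48: h=6 -> slot 6
Insert 52: h=3 -> slot 3
Insert 57: h=1, 3 probes -> slot 4
Insert 98: h=0 -> slot 0

Table: [98, 36, 71, 52, 57, None, 48]


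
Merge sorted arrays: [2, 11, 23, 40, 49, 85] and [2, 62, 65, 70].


Take 2 from A
Take 2 from B
Take 11 from A
Take 23 from A
Take 40 from A
Take 49 from A
Take 62 from B
Take 65 from B
Take 70 from B

Merged: [2, 2, 11, 23, 40, 49, 62, 65, 70, 85]


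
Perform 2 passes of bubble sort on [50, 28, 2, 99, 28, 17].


Initial: [50, 28, 2, 99, 28, 17]
Pass 1: [28, 2, 50, 28, 17, 99] (4 swaps)
Pass 2: [2, 28, 28, 17, 50, 99] (3 swaps)

After 2 passes: [2, 28, 28, 17, 50, 99]


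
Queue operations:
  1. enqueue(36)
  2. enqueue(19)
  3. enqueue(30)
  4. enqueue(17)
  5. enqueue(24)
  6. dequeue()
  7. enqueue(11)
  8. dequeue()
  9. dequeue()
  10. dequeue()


enqueue(36) -> [36]
enqueue(19) -> [36, 19]
enqueue(30) -> [36, 19, 30]
enqueue(17) -> [36, 19, 30, 17]
enqueue(24) -> [36, 19, 30, 17, 24]
dequeue()->36, [19, 30, 17, 24]
enqueue(11) -> [19, 30, 17, 24, 11]
dequeue()->19, [30, 17, 24, 11]
dequeue()->30, [17, 24, 11]
dequeue()->17, [24, 11]

Final queue: [24, 11]


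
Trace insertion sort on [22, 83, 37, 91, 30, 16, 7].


Initial: [22, 83, 37, 91, 30, 16, 7]
Insert 83: [22, 83, 37, 91, 30, 16, 7]
Insert 37: [22, 37, 83, 91, 30, 16, 7]
Insert 91: [22, 37, 83, 91, 30, 16, 7]
Insert 30: [22, 30, 37, 83, 91, 16, 7]
Insert 16: [16, 22, 30, 37, 83, 91, 7]
Insert 7: [7, 16, 22, 30, 37, 83, 91]

Sorted: [7, 16, 22, 30, 37, 83, 91]


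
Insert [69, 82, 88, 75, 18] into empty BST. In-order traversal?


Insert 69: root
Insert 82: R from 69
Insert 88: R from 69 -> R from 82
Insert 75: R from 69 -> L from 82
Insert 18: L from 69

In-order: [18, 69, 75, 82, 88]


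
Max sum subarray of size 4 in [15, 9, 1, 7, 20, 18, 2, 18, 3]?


[0:4]: 32
[1:5]: 37
[2:6]: 46
[3:7]: 47
[4:8]: 58
[5:9]: 41

Max: 58 at [4:8]


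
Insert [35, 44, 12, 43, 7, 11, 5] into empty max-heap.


Insert 35: [35]
Insert 44: [44, 35]
Insert 12: [44, 35, 12]
Insert 43: [44, 43, 12, 35]
Insert 7: [44, 43, 12, 35, 7]
Insert 11: [44, 43, 12, 35, 7, 11]
Insert 5: [44, 43, 12, 35, 7, 11, 5]

Final heap: [44, 43, 12, 35, 7, 11, 5]


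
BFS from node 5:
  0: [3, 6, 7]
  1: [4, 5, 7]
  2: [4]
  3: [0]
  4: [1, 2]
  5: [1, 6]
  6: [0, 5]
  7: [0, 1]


Visit 5, enqueue [1, 6]
Visit 1, enqueue [4, 7]
Visit 6, enqueue [0]
Visit 4, enqueue [2]
Visit 7, enqueue []
Visit 0, enqueue [3]
Visit 2, enqueue []
Visit 3, enqueue []

BFS order: [5, 1, 6, 4, 7, 0, 2, 3]


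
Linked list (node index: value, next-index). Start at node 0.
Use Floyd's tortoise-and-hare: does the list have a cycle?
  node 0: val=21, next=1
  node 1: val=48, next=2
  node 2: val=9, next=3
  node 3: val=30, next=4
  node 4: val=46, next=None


Floyd's tortoise (slow, +1) and hare (fast, +2):
  init: slow=0, fast=0
  step 1: slow=1, fast=2
  step 2: slow=2, fast=4
  step 3: fast -> None, no cycle

Cycle: no


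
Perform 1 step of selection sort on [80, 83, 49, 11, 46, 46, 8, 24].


Initial: [80, 83, 49, 11, 46, 46, 8, 24]
Step 1: min=8 at 6
  Swap: [8, 83, 49, 11, 46, 46, 80, 24]

After 1 step: [8, 83, 49, 11, 46, 46, 80, 24]


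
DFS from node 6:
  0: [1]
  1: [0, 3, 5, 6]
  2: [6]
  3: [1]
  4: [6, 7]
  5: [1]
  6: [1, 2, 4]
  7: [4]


Visit 6, push [4, 2, 1]
Visit 1, push [5, 3, 0]
Visit 0, push []
Visit 3, push []
Visit 5, push []
Visit 2, push []
Visit 4, push [7]
Visit 7, push []

DFS order: [6, 1, 0, 3, 5, 2, 4, 7]


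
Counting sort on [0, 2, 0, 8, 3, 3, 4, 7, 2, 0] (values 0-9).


Input: [0, 2, 0, 8, 3, 3, 4, 7, 2, 0]
Counts: [3, 0, 2, 2, 1, 0, 0, 1, 1, 0]

Sorted: [0, 0, 0, 2, 2, 3, 3, 4, 7, 8]


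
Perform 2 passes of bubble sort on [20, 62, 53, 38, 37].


Initial: [20, 62, 53, 38, 37]
Pass 1: [20, 53, 38, 37, 62] (3 swaps)
Pass 2: [20, 38, 37, 53, 62] (2 swaps)

After 2 passes: [20, 38, 37, 53, 62]


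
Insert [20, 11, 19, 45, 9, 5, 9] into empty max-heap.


Insert 20: [20]
Insert 11: [20, 11]
Insert 19: [20, 11, 19]
Insert 45: [45, 20, 19, 11]
Insert 9: [45, 20, 19, 11, 9]
Insert 5: [45, 20, 19, 11, 9, 5]
Insert 9: [45, 20, 19, 11, 9, 5, 9]

Final heap: [45, 20, 19, 11, 9, 5, 9]


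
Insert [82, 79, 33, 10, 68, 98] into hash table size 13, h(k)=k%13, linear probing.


Insert 82: h=4 -> slot 4
Insert 79: h=1 -> slot 1
Insert 33: h=7 -> slot 7
Insert 10: h=10 -> slot 10
Insert 68: h=3 -> slot 3
Insert 98: h=7, 1 probes -> slot 8

Table: [None, 79, None, 68, 82, None, None, 33, 98, None, 10, None, None]


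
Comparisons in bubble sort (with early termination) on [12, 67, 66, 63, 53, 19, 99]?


Algorithm: bubble sort (with early termination)
Input: [12, 67, 66, 63, 53, 19, 99]
Sorted: [12, 19, 53, 63, 66, 67, 99]

20


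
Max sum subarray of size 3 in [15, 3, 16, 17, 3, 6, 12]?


[0:3]: 34
[1:4]: 36
[2:5]: 36
[3:6]: 26
[4:7]: 21

Max: 36 at [1:4]


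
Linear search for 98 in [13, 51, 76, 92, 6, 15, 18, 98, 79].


i=0: 13!=98
i=1: 51!=98
i=2: 76!=98
i=3: 92!=98
i=4: 6!=98
i=5: 15!=98
i=6: 18!=98
i=7: 98==98 found!

Found at 7, 8 comps


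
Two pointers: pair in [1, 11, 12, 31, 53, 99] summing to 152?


lo=0(1)+hi=5(99)=100
lo=1(11)+hi=5(99)=110
lo=2(12)+hi=5(99)=111
lo=3(31)+hi=5(99)=130
lo=4(53)+hi=5(99)=152

Yes: 53+99=152


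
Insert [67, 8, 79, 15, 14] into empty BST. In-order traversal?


Insert 67: root
Insert 8: L from 67
Insert 79: R from 67
Insert 15: L from 67 -> R from 8
Insert 14: L from 67 -> R from 8 -> L from 15

In-order: [8, 14, 15, 67, 79]


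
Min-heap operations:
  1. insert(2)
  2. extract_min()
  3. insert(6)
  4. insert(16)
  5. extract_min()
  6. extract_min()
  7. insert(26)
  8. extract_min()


insert(2) -> [2]
extract_min()->2, []
insert(6) -> [6]
insert(16) -> [6, 16]
extract_min()->6, [16]
extract_min()->16, []
insert(26) -> [26]
extract_min()->26, []

Final heap: []


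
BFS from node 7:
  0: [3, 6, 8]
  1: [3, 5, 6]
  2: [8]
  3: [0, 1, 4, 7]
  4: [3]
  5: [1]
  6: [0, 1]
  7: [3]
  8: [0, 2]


Visit 7, enqueue [3]
Visit 3, enqueue [0, 1, 4]
Visit 0, enqueue [6, 8]
Visit 1, enqueue [5]
Visit 4, enqueue []
Visit 6, enqueue []
Visit 8, enqueue [2]
Visit 5, enqueue []
Visit 2, enqueue []

BFS order: [7, 3, 0, 1, 4, 6, 8, 5, 2]


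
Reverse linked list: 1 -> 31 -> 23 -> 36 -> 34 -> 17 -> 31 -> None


Step 1: curr=1, set curr.next=prev(None) | reversed so far: 1
Step 2: curr=31, set curr.next=prev(1) | reversed so far: 31 -> 1
Step 3: curr=23, set curr.next=prev(31) | reversed so far: 23 -> 31 -> 1
Step 4: curr=36, set curr.next=prev(23) | reversed so far: 36 -> 23 -> 31 -> 1
Step 5: curr=34, set curr.next=prev(36) | reversed so far: 34 -> 36 -> 23 -> 31 -> 1
Step 6: curr=17, set curr.next=prev(34) | reversed so far: 17 -> 34 -> 36 -> 23 -> 31 -> 1
Step 7: curr=31, set curr.next=prev(17) | reversed so far: 31 -> 17 -> 34 -> 36 -> 23 -> 31 -> 1

31 -> 17 -> 34 -> 36 -> 23 -> 31 -> 1 -> None


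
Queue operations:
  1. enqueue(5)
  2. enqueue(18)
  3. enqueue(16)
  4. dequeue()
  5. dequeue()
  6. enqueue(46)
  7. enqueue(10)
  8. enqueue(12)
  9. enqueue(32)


enqueue(5) -> [5]
enqueue(18) -> [5, 18]
enqueue(16) -> [5, 18, 16]
dequeue()->5, [18, 16]
dequeue()->18, [16]
enqueue(46) -> [16, 46]
enqueue(10) -> [16, 46, 10]
enqueue(12) -> [16, 46, 10, 12]
enqueue(32) -> [16, 46, 10, 12, 32]

Final queue: [16, 46, 10, 12, 32]


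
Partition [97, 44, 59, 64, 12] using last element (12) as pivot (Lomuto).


Pivot: 12
Place pivot at 0: [12, 44, 59, 64, 97]

Partitioned: [12, 44, 59, 64, 97]


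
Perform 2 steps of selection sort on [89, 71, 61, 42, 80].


Initial: [89, 71, 61, 42, 80]
Step 1: min=42 at 3
  Swap: [42, 71, 61, 89, 80]
Step 2: min=61 at 2
  Swap: [42, 61, 71, 89, 80]

After 2 steps: [42, 61, 71, 89, 80]


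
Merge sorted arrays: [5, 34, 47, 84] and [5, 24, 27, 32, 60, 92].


Take 5 from A
Take 5 from B
Take 24 from B
Take 27 from B
Take 32 from B
Take 34 from A
Take 47 from A
Take 60 from B
Take 84 from A

Merged: [5, 5, 24, 27, 32, 34, 47, 60, 84, 92]


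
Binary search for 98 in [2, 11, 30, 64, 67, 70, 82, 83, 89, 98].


Step 1: lo=0, hi=9, mid=4, val=67
Step 2: lo=5, hi=9, mid=7, val=83
Step 3: lo=8, hi=9, mid=8, val=89
Step 4: lo=9, hi=9, mid=9, val=98

Found at index 9


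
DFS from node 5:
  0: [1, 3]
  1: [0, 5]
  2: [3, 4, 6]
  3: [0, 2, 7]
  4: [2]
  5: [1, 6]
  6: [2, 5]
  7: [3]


Visit 5, push [6, 1]
Visit 1, push [0]
Visit 0, push [3]
Visit 3, push [7, 2]
Visit 2, push [6, 4]
Visit 4, push []
Visit 6, push []
Visit 7, push []

DFS order: [5, 1, 0, 3, 2, 4, 6, 7]
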